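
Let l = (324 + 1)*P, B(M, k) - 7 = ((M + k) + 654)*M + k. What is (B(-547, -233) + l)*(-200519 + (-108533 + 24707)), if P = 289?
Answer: -46240468245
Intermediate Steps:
B(M, k) = 7 + k + M*(654 + M + k) (B(M, k) = 7 + (((M + k) + 654)*M + k) = 7 + ((654 + M + k)*M + k) = 7 + (M*(654 + M + k) + k) = 7 + (k + M*(654 + M + k)) = 7 + k + M*(654 + M + k))
l = 93925 (l = (324 + 1)*289 = 325*289 = 93925)
(B(-547, -233) + l)*(-200519 + (-108533 + 24707)) = ((7 - 233 + (-547)² + 654*(-547) - 547*(-233)) + 93925)*(-200519 + (-108533 + 24707)) = ((7 - 233 + 299209 - 357738 + 127451) + 93925)*(-200519 - 83826) = (68696 + 93925)*(-284345) = 162621*(-284345) = -46240468245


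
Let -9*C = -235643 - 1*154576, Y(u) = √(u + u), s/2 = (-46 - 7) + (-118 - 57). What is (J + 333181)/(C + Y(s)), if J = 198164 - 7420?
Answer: 204445489575/16918993537 - 18861300*I*√57/16918993537 ≈ 12.084 - 0.0084166*I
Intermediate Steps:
J = 190744
s = -456 (s = 2*((-46 - 7) + (-118 - 57)) = 2*(-53 - 175) = 2*(-228) = -456)
Y(u) = √2*√u (Y(u) = √(2*u) = √2*√u)
C = 130073/3 (C = -(-235643 - 1*154576)/9 = -(-235643 - 154576)/9 = -⅑*(-390219) = 130073/3 ≈ 43358.)
(J + 333181)/(C + Y(s)) = (190744 + 333181)/(130073/3 + √2*√(-456)) = 523925/(130073/3 + √2*(2*I*√114)) = 523925/(130073/3 + 4*I*√57)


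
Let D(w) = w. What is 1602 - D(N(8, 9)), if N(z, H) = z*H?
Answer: 1530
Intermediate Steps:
N(z, H) = H*z
1602 - D(N(8, 9)) = 1602 - 9*8 = 1602 - 1*72 = 1602 - 72 = 1530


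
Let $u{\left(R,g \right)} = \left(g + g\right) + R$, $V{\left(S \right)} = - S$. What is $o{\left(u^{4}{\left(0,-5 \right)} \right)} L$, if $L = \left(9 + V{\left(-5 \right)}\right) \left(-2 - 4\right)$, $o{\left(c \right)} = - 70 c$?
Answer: $58800000$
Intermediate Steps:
$u{\left(R,g \right)} = R + 2 g$ ($u{\left(R,g \right)} = 2 g + R = R + 2 g$)
$L = -84$ ($L = \left(9 - -5\right) \left(-2 - 4\right) = \left(9 + 5\right) \left(-6\right) = 14 \left(-6\right) = -84$)
$o{\left(u^{4}{\left(0,-5 \right)} \right)} L = - 70 \left(0 + 2 \left(-5\right)\right)^{4} \left(-84\right) = - 70 \left(0 - 10\right)^{4} \left(-84\right) = - 70 \left(-10\right)^{4} \left(-84\right) = \left(-70\right) 10000 \left(-84\right) = \left(-700000\right) \left(-84\right) = 58800000$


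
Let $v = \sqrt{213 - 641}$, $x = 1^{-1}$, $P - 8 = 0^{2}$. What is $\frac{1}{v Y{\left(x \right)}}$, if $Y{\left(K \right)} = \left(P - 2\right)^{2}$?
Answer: $- \frac{i \sqrt{107}}{7704} \approx - 0.0013427 i$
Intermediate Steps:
$P = 8$ ($P = 8 + 0^{2} = 8 + 0 = 8$)
$x = 1$
$Y{\left(K \right)} = 36$ ($Y{\left(K \right)} = \left(8 - 2\right)^{2} = 6^{2} = 36$)
$v = 2 i \sqrt{107}$ ($v = \sqrt{-428} = 2 i \sqrt{107} \approx 20.688 i$)
$\frac{1}{v Y{\left(x \right)}} = \frac{1}{2 i \sqrt{107} \cdot 36} = \frac{1}{72 i \sqrt{107}} = - \frac{i \sqrt{107}}{7704}$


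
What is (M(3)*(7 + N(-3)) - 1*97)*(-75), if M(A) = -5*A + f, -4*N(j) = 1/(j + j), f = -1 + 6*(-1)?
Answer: 75575/4 ≈ 18894.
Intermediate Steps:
f = -7 (f = -1 - 6 = -7)
N(j) = -1/(8*j) (N(j) = -1/(4*(j + j)) = -1/(2*j)/4 = -1/(8*j))
M(A) = -7 - 5*A (M(A) = -5*A - 7 = -7 - 5*A)
(M(3)*(7 + N(-3)) - 1*97)*(-75) = ((-7 - 5*3)*(7 - 1/8/(-3)) - 1*97)*(-75) = ((-7 - 15)*(7 - 1/8*(-1/3)) - 97)*(-75) = (-22*(7 + 1/24) - 97)*(-75) = (-22*169/24 - 97)*(-75) = (-1859/12 - 97)*(-75) = -3023/12*(-75) = 75575/4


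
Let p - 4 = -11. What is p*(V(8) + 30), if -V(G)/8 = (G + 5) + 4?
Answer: 742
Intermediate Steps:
p = -7 (p = 4 - 11 = -7)
V(G) = -72 - 8*G (V(G) = -8*((G + 5) + 4) = -8*((5 + G) + 4) = -8*(9 + G) = -72 - 8*G)
p*(V(8) + 30) = -7*((-72 - 8*8) + 30) = -7*((-72 - 64) + 30) = -7*(-136 + 30) = -7*(-106) = 742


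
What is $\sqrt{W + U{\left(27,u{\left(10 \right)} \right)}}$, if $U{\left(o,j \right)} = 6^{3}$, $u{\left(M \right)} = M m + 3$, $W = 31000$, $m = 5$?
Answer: $4 \sqrt{1951} \approx 176.68$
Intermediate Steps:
$u{\left(M \right)} = 3 + 5 M$ ($u{\left(M \right)} = M 5 + 3 = 5 M + 3 = 3 + 5 M$)
$U{\left(o,j \right)} = 216$
$\sqrt{W + U{\left(27,u{\left(10 \right)} \right)}} = \sqrt{31000 + 216} = \sqrt{31216} = 4 \sqrt{1951}$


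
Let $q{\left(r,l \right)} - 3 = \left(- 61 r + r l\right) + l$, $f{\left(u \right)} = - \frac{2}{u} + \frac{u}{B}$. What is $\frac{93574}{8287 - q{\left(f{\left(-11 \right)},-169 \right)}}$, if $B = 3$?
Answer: $\frac{237534}{19423} \approx 12.23$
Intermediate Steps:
$f{\left(u \right)} = - \frac{2}{u} + \frac{u}{3}$
$q{\left(r,l \right)} = 3 + l - 61 r + l r$ ($q{\left(r,l \right)} = 3 + \left(\left(- 61 r + r l\right) + l\right) = 3 + \left(\left(- 61 r + l r\right) + l\right) = 3 + \left(l - 61 r + l r\right) = 3 + l - 61 r + l r$)
$\frac{93574}{8287 - q{\left(f{\left(-11 \right)},-169 \right)}} = \frac{93574}{8287 - \left(3 - 169 - 61 \left(- \frac{2}{-11} + \frac{1}{3} \left(-11\right)\right) - 169 \left(- \frac{2}{-11} + \frac{1}{3} \left(-11\right)\right)\right)} = \frac{93574}{8287 - \left(3 - 169 - 61 \left(\left(-2\right) \left(- \frac{1}{11}\right) - \frac{11}{3}\right) - 169 \left(\left(-2\right) \left(- \frac{1}{11}\right) - \frac{11}{3}\right)\right)} = \frac{93574}{8287 - \left(3 - 169 - 61 \left(\frac{2}{11} - \frac{11}{3}\right) - 169 \left(\frac{2}{11} - \frac{11}{3}\right)\right)} = \frac{93574}{8287 - \left(3 - 169 - - \frac{7015}{33} - - \frac{19435}{33}\right)} = \frac{93574}{8287 - \left(3 - 169 + \frac{7015}{33} + \frac{19435}{33}\right)} = \frac{93574}{8287 - \frac{20972}{33}} = \frac{93574}{\frac{252499}{33}} = 93574 \cdot \frac{33}{252499} = \frac{237534}{19423}$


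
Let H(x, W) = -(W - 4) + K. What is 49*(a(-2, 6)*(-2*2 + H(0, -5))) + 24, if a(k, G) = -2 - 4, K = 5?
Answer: -2916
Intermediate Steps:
H(x, W) = 9 - W (H(x, W) = -(W - 4) + 5 = -(-4 + W) + 5 = (4 - W) + 5 = 9 - W)
a(k, G) = -6
49*(a(-2, 6)*(-2*2 + H(0, -5))) + 24 = 49*(-6*(-2*2 + (9 - 1*(-5)))) + 24 = 49*(-6*(-4 + (9 + 5))) + 24 = 49*(-6*(-4 + 14)) + 24 = 49*(-6*10) + 24 = 49*(-60) + 24 = -2940 + 24 = -2916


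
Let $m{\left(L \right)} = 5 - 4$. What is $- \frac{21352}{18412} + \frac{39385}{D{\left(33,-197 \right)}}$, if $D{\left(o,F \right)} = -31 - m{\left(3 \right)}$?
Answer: $- \frac{181459971}{147296} \approx -1231.9$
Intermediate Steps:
$m{\left(L \right)} = 1$
$D{\left(o,F \right)} = -32$ ($D{\left(o,F \right)} = -31 - 1 = -32$)
$- \frac{21352}{18412} + \frac{39385}{D{\left(33,-197 \right)}} = - \frac{21352}{18412} + \frac{39385}{-32} = \left(-21352\right) \frac{1}{18412} + 39385 \left(- \frac{1}{32}\right) = - \frac{5338}{4603} - \frac{39385}{32} = - \frac{181459971}{147296}$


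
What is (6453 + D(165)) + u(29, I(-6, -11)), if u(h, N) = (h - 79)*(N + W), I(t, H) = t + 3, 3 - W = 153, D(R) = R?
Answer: 14268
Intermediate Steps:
W = -150 (W = 3 - 1*153 = 3 - 153 = -150)
I(t, H) = 3 + t
u(h, N) = (-150 + N)*(-79 + h) (u(h, N) = (h - 79)*(N - 150) = (-79 + h)*(-150 + N) = (-150 + N)*(-79 + h))
(6453 + D(165)) + u(29, I(-6, -11)) = (6453 + 165) + (11850 - 150*29 - 79*(3 - 6) + (3 - 6)*29) = 6618 + (11850 - 4350 - 79*(-3) - 3*29) = 6618 + (11850 - 4350 + 237 - 87) = 6618 + 7650 = 14268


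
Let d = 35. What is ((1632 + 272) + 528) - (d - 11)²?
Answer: 1856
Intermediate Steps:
((1632 + 272) + 528) - (d - 11)² = ((1632 + 272) + 528) - (35 - 11)² = (1904 + 528) - 1*24² = 2432 - 1*576 = 2432 - 576 = 1856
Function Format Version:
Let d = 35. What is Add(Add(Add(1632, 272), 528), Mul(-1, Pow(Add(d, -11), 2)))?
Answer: 1856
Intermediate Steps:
Add(Add(Add(1632, 272), 528), Mul(-1, Pow(Add(d, -11), 2))) = Add(Add(Add(1632, 272), 528), Mul(-1, Pow(Add(35, -11), 2))) = Add(Add(1904, 528), Mul(-1, Pow(24, 2))) = Add(2432, Mul(-1, 576)) = Add(2432, -576) = 1856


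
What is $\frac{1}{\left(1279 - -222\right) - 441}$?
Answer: $\frac{1}{1060} \approx 0.0009434$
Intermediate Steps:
$\frac{1}{\left(1279 - -222\right) - 441} = \frac{1}{\left(1279 + 222\right) - 441} = \frac{1}{1501 - 441} = \frac{1}{1060}$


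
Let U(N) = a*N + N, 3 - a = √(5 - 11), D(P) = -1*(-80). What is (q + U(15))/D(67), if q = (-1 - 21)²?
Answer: 34/5 - 3*I*√6/16 ≈ 6.8 - 0.45928*I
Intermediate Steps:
D(P) = 80
a = 3 - I*√6 (a = 3 - √(5 - 11) = 3 - √(-6) = 3 - I*√6 ≈ 3.0 - 2.4495*I)
U(N) = N + N*(3 - I*√6) (U(N) = (3 - I*√6)*N + N = N*(3 - I*√6) + N = N + N*(3 - I*√6))
q = 484 (q = (-22)² = 484)
(q + U(15))/D(67) = (484 + 15*(4 - I*√6))/80 = (484 + (60 - 15*I*√6))*(1/80) = (544 - 15*I*√6)*(1/80) = 34/5 - 3*I*√6/16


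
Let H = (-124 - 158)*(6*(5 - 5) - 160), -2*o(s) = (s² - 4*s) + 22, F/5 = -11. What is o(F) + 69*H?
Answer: 6223293/2 ≈ 3.1116e+6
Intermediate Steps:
F = -55 (F = 5*(-11) = -55)
o(s) = -11 + 2*s - s²/2 (o(s) = -((s² - 4*s) + 22)/2 = -(22 + s² - 4*s)/2 = -11 + 2*s - s²/2)
H = 45120 (H = -282*(6*0 - 160) = -282*(0 - 160) = -282*(-160) = 45120)
o(F) + 69*H = (-11 + 2*(-55) - ½*(-55)²) + 69*45120 = (-11 - 110 - ½*3025) + 3113280 = (-11 - 110 - 3025/2) + 3113280 = -3267/2 + 3113280 = 6223293/2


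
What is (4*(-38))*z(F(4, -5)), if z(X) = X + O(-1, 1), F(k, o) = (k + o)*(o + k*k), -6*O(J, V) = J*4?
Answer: 4712/3 ≈ 1570.7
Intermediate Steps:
O(J, V) = -2*J/3 (O(J, V) = -J*4/6 = -2*J/3)
F(k, o) = (k + o)*(o + k**2)
z(X) = 2/3 + X (z(X) = X - 2/3*(-1) = X + 2/3 = 2/3 + X)
(4*(-38))*z(F(4, -5)) = (4*(-38))*(2/3 + (4**3 + (-5)**2 + 4*(-5) - 5*4**2)) = -152*(2/3 + (64 + 25 - 20 - 5*16)) = -152*(2/3 + (64 + 25 - 20 - 80)) = -152*(2/3 - 11) = -152*(-31/3) = 4712/3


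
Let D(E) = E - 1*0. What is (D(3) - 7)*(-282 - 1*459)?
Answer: 2964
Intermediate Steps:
D(E) = E (D(E) = E + 0 = E)
(D(3) - 7)*(-282 - 1*459) = (3 - 7)*(-282 - 1*459) = -4*(-282 - 459) = -4*(-741) = 2964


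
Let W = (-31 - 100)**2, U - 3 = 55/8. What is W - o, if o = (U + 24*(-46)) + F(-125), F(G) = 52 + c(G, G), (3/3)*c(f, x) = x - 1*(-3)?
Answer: 146601/8 ≈ 18325.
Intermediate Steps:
U = 79/8 (U = 3 + 55/8 = 79/8 ≈ 9.8750)
c(f, x) = 3 + x (c(f, x) = x - 1*(-3) = x + 3 = 3 + x)
F(G) = 55 + G (F(G) = 52 + (3 + G) = 55 + G)
W = 17161 (W = (-131)**2 = 17161)
o = -9313/8 (o = (79/8 + 24*(-46)) + (55 - 125) = (79/8 - 1104) - 70 = -8753/8 - 70 = -9313/8 ≈ -1164.1)
W - o = 17161 - 1*(-9313/8) = 17161 + 9313/8 = 146601/8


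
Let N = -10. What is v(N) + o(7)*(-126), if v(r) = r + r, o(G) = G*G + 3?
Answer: -6572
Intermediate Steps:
o(G) = 3 + G² (o(G) = G² + 3 = 3 + G²)
v(r) = 2*r
v(N) + o(7)*(-126) = 2*(-10) + (3 + 7²)*(-126) = -20 + (3 + 49)*(-126) = -20 + 52*(-126) = -20 - 6552 = -6572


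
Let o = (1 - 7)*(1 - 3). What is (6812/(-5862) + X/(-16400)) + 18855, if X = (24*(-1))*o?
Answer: 56642166733/3004275 ≈ 18854.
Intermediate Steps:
o = 12 (o = -6*(-2) = 12)
X = -288 (X = (24*(-1))*12 = -24*12 = -288)
(6812/(-5862) + X/(-16400)) + 18855 = (6812/(-5862) - 288/(-16400)) + 18855 = (6812*(-1/5862) - 288*(-1/16400)) + 18855 = (-3406/2931 + 18/1025) + 18855 = -3438392/3004275 + 18855 = 56642166733/3004275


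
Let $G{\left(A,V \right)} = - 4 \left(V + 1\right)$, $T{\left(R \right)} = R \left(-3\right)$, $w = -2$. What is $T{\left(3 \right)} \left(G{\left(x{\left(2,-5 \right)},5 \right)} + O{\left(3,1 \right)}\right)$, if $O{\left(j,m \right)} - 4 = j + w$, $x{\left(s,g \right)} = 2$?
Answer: $171$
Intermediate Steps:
$T{\left(R \right)} = - 3 R$
$O{\left(j,m \right)} = 2 + j$ ($O{\left(j,m \right)} = 4 + \left(j - 2\right) = 4 + \left(-2 + j\right) = 2 + j$)
$G{\left(A,V \right)} = -4 - 4 V$ ($G{\left(A,V \right)} = - 4 \left(1 + V\right) = -4 - 4 V$)
$T{\left(3 \right)} \left(G{\left(x{\left(2,-5 \right)},5 \right)} + O{\left(3,1 \right)}\right) = \left(-3\right) 3 \left(\left(-4 - 20\right) + \left(2 + 3\right)\right) = - 9 \left(\left(-4 - 20\right) + 5\right) = - 9 \left(-24 + 5\right) = \left(-9\right) \left(-19\right) = 171$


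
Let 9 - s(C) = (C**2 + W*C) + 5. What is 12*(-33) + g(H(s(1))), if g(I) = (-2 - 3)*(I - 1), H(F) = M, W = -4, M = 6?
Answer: -421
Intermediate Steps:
s(C) = 4 - C**2 + 4*C (s(C) = 9 - ((C**2 - 4*C) + 5) = 9 - (5 + C**2 - 4*C) = 9 + (-5 - C**2 + 4*C) = 4 - C**2 + 4*C)
H(F) = 6
g(I) = 5 - 5*I (g(I) = -5*(-1 + I) = 5 - 5*I)
12*(-33) + g(H(s(1))) = 12*(-33) + (5 - 5*6) = -396 + (5 - 30) = -396 - 25 = -421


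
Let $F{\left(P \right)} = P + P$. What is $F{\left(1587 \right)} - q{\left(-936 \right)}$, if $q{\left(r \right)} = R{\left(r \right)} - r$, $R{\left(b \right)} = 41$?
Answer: $2197$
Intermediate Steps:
$F{\left(P \right)} = 2 P$
$q{\left(r \right)} = 41 - r$
$F{\left(1587 \right)} - q{\left(-936 \right)} = 2 \cdot 1587 - \left(41 - -936\right) = 3174 - \left(41 + 936\right) = 3174 - 977 = 2197$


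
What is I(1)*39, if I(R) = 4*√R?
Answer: 156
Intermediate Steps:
I(1)*39 = (4*√1)*39 = (4*1)*39 = 4*39 = 156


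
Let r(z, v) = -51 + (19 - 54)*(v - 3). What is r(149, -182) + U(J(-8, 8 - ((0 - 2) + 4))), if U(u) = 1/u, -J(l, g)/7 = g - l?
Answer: 629551/98 ≈ 6424.0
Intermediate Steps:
J(l, g) = -7*g + 7*l (J(l, g) = -7*(g - l) = -7*g + 7*l)
r(z, v) = 54 - 35*v (r(z, v) = -51 - 35*(-3 + v) = -51 + (105 - 35*v) = 54 - 35*v)
r(149, -182) + U(J(-8, 8 - ((0 - 2) + 4))) = (54 - 35*(-182)) + 1/(-7*(8 - ((0 - 2) + 4)) + 7*(-8)) = (54 + 6370) + 1/(-7*(8 - (-2 + 4)) - 56) = 6424 + 1/(-7*(8 - 1*2) - 56) = 6424 + 1/(-7*(8 - 2) - 56) = 6424 + 1/(-7*6 - 56) = 6424 + 1/(-42 - 56) = 6424 + 1/(-98) = 6424 - 1/98 = 629551/98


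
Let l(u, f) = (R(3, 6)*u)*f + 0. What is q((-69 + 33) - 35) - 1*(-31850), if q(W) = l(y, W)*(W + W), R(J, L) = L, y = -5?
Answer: -270610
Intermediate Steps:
l(u, f) = 6*f*u (l(u, f) = (6*u)*f + 0 = 6*f*u + 0 = 6*f*u)
q(W) = -60*W² (q(W) = (6*W*(-5))*(W + W) = (-30*W)*(2*W) = -60*W²)
q((-69 + 33) - 35) - 1*(-31850) = -60*((-69 + 33) - 35)² - 1*(-31850) = -60*(-36 - 35)² + 31850 = -60*(-71)² + 31850 = -60*5041 + 31850 = -302460 + 31850 = -270610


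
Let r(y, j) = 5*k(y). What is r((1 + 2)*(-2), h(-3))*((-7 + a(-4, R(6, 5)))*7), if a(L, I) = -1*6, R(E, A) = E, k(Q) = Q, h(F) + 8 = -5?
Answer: 2730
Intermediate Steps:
h(F) = -13 (h(F) = -8 - 5 = -13)
r(y, j) = 5*y
a(L, I) = -6
r((1 + 2)*(-2), h(-3))*((-7 + a(-4, R(6, 5)))*7) = (5*((1 + 2)*(-2)))*((-7 - 6)*7) = (5*(3*(-2)))*(-13*7) = (5*(-6))*(-91) = -30*(-91) = 2730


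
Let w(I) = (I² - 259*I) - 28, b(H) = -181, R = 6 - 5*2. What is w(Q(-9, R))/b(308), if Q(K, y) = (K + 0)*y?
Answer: 8056/181 ≈ 44.508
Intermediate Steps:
R = -4 (R = 6 - 10 = -4)
Q(K, y) = K*y
w(I) = -28 + I² - 259*I
w(Q(-9, R))/b(308) = (-28 + (-9*(-4))² - (-2331)*(-4))/(-181) = (-28 + 36² - 259*36)*(-1/181) = (-28 + 1296 - 9324)*(-1/181) = -8056*(-1/181) = 8056/181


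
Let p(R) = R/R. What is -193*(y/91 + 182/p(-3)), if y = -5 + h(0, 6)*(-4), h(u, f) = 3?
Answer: -3193185/91 ≈ -35090.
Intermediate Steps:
p(R) = 1
y = -17 (y = -5 + 3*(-4) = -5 - 12 = -17)
-193*(y/91 + 182/p(-3)) = -193*(-17/91 + 182/1) = -193*(-17*1/91 + 182*1) = -193*(-17/91 + 182) = -193*16545/91 = -3193185/91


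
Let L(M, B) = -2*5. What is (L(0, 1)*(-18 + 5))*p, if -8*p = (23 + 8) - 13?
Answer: -585/2 ≈ -292.50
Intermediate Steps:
L(M, B) = -10
p = -9/4 (p = -((23 + 8) - 13)/8 = -(31 - 13)/8 = -1/8*18 = -9/4 ≈ -2.2500)
(L(0, 1)*(-18 + 5))*p = -10*(-18 + 5)*(-9/4) = -10*(-13)*(-9/4) = 130*(-9/4) = -585/2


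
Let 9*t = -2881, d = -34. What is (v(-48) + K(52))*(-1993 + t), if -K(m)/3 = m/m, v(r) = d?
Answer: 770266/9 ≈ 85585.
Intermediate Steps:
v(r) = -34
t = -2881/9 (t = (⅑)*(-2881) = -2881/9 ≈ -320.11)
K(m) = -3 (K(m) = -3*m/m = -3*1 = -3)
(v(-48) + K(52))*(-1993 + t) = (-34 - 3)*(-1993 - 2881/9) = -37*(-20818/9) = 770266/9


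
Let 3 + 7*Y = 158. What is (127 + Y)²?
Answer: 1089936/49 ≈ 22244.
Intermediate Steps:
Y = 155/7 (Y = -3/7 + (⅐)*158 = -3/7 + 158/7 = 155/7 ≈ 22.143)
(127 + Y)² = (127 + 155/7)² = (1044/7)² = 1089936/49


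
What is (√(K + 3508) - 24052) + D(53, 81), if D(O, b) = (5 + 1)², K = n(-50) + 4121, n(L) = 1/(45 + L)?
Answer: -24016 + 16*√745/5 ≈ -23929.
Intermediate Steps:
K = 20604/5 (K = 1/(45 - 50) + 4121 = 1/(-5) + 4121 = -⅕ + 4121 = 20604/5 ≈ 4120.8)
D(O, b) = 36 (D(O, b) = 6² = 36)
(√(K + 3508) - 24052) + D(53, 81) = (√(20604/5 + 3508) - 24052) + 36 = (√(38144/5) - 24052) + 36 = (16*√745/5 - 24052) + 36 = (-24052 + 16*√745/5) + 36 = -24016 + 16*√745/5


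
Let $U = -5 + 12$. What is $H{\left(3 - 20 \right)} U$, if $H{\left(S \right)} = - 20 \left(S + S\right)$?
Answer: $4760$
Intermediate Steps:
$H{\left(S \right)} = - 40 S$ ($H{\left(S \right)} = - 20 \cdot 2 S = - 40 S$)
$U = 7$
$H{\left(3 - 20 \right)} U = - 40 \left(3 - 20\right) 7 = \left(-40\right) \left(-17\right) 7 = 680 \cdot 7 = 4760$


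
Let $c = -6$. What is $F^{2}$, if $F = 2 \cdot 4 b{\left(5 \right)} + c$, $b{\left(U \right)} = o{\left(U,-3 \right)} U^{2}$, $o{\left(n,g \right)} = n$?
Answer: $988036$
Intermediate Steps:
$b{\left(U \right)} = U^{3}$ ($b{\left(U \right)} = U U^{2} = U^{3}$)
$F = 994$ ($F = 2 \cdot 4 \cdot 5^{3} - 6 = 8 \cdot 125 - 6 = 1000 - 6 = 994$)
$F^{2} = 994^{2} = 988036$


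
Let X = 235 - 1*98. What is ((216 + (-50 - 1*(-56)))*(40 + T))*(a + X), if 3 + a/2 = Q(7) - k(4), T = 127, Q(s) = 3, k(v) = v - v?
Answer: 5079138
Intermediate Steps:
k(v) = 0
X = 137 (X = 235 - 98 = 137)
a = 0 (a = -6 + 2*(3 - 1*0) = -6 + 2*(3 + 0) = -6 + 2*3 = -6 + 6 = 0)
((216 + (-50 - 1*(-56)))*(40 + T))*(a + X) = ((216 + (-50 - 1*(-56)))*(40 + 127))*(0 + 137) = ((216 + (-50 + 56))*167)*137 = ((216 + 6)*167)*137 = (222*167)*137 = 37074*137 = 5079138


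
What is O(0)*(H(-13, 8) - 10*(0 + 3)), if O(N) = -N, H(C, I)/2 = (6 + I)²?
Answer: 0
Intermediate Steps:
H(C, I) = 2*(6 + I)²
O(0)*(H(-13, 8) - 10*(0 + 3)) = (-1*0)*(2*(6 + 8)² - 10*(0 + 3)) = 0*(2*14² - 10*3) = 0*(2*196 - 30) = 0*(392 - 30) = 0*362 = 0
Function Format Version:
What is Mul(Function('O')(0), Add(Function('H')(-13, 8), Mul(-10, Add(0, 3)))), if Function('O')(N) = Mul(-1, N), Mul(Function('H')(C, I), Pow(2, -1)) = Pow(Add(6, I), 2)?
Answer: 0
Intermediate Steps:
Function('H')(C, I) = Mul(2, Pow(Add(6, I), 2))
Mul(Function('O')(0), Add(Function('H')(-13, 8), Mul(-10, Add(0, 3)))) = Mul(Mul(-1, 0), Add(Mul(2, Pow(Add(6, 8), 2)), Mul(-10, Add(0, 3)))) = Mul(0, Add(Mul(2, Pow(14, 2)), Mul(-10, 3))) = Mul(0, Add(Mul(2, 196), -30)) = Mul(0, Add(392, -30)) = Mul(0, 362) = 0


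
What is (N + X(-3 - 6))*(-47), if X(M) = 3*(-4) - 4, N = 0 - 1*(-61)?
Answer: -2115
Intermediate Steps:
N = 61 (N = 0 + 61 = 61)
X(M) = -16 (X(M) = -12 - 4 = -16)
(N + X(-3 - 6))*(-47) = (61 - 16)*(-47) = 45*(-47) = -2115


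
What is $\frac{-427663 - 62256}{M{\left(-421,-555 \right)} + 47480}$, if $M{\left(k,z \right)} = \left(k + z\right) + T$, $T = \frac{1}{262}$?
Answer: $- \frac{128358778}{12184049} \approx -10.535$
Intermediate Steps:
$T = \frac{1}{262} \approx 0.0038168$
$M{\left(k,z \right)} = \frac{1}{262} + k + z$ ($M{\left(k,z \right)} = \left(k + z\right) + \frac{1}{262} = \frac{1}{262} + k + z$)
$\frac{-427663 - 62256}{M{\left(-421,-555 \right)} + 47480} = \frac{-427663 - 62256}{\left(\frac{1}{262} - 421 - 555\right) + 47480} = - \frac{489919}{- \frac{255711}{262} + 47480} = - \frac{489919}{\frac{12184049}{262}} = \left(-489919\right) \frac{262}{12184049} = - \frac{128358778}{12184049}$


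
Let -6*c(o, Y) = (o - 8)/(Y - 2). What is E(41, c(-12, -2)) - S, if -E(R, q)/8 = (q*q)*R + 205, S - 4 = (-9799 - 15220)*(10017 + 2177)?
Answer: 2745718328/9 ≈ 3.0508e+8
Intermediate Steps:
c(o, Y) = -(-8 + o)/(6*(-2 + Y)) (c(o, Y) = -(o - 8)/(6*(Y - 2)) = -(-8 + o)/(6*(-2 + Y)))
S = -305081682 (S = 4 + (-9799 - 15220)*(10017 + 2177) = 4 - 25019*12194 = 4 - 305081686 = -305081682)
E(R, q) = -1640 - 8*R*q**2 (E(R, q) = -8*((q*q)*R + 205) = -8*(q**2*R + 205) = -8*(R*q**2 + 205) = -8*(205 + R*q**2) = -1640 - 8*R*q**2)
E(41, c(-12, -2)) - S = (-1640 - 8*41*((8 - 1*(-12))/(6*(-2 - 2)))**2) - 1*(-305081682) = (-1640 - 8*41*((1/6)*(8 + 12)/(-4))**2) + 305081682 = (-1640 - 8*41*((1/6)*(-1/4)*20)**2) + 305081682 = (-1640 - 8*41*(-5/6)**2) + 305081682 = (-1640 - 8*41*25/36) + 305081682 = (-1640 - 2050/9) + 305081682 = -16810/9 + 305081682 = 2745718328/9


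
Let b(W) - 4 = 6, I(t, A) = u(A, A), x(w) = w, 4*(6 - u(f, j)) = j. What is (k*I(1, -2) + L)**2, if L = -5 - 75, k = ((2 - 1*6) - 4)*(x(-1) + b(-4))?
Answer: 300304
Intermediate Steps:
u(f, j) = 6 - j/4
I(t, A) = 6 - A/4
b(W) = 10 (b(W) = 4 + 6 = 10)
k = -72 (k = ((2 - 1*6) - 4)*(-1 + 10) = ((2 - 6) - 4)*9 = (-4 - 4)*9 = -8*9 = -72)
L = -80
(k*I(1, -2) + L)**2 = (-72*(6 - 1/4*(-2)) - 80)**2 = (-72*(6 + 1/2) - 80)**2 = (-72*13/2 - 80)**2 = (-468 - 80)**2 = (-548)**2 = 300304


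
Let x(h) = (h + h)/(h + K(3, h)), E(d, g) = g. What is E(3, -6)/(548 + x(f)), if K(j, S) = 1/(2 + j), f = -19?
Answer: -94/8617 ≈ -0.010909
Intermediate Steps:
x(h) = 2*h/(⅕ + h) (x(h) = (h + h)/(h + 1/(2 + 3)) = (2*h)/(h + 1/5) = (2*h)/(h + ⅕) = (2*h)/(⅕ + h) = 2*h/(⅕ + h))
E(3, -6)/(548 + x(f)) = -6/(548 + 10*(-19)/(1 + 5*(-19))) = -6/(548 + 10*(-19)/(1 - 95)) = -6/(548 + 10*(-19)/(-94)) = -6/(548 + 10*(-19)*(-1/94)) = -6/(548 + 95/47) = -6/25851/47 = -6*47/25851 = -94/8617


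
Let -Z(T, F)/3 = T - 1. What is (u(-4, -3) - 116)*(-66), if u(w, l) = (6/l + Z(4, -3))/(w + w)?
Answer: 30261/4 ≈ 7565.3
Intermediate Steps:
Z(T, F) = 3 - 3*T (Z(T, F) = -3*(T - 1) = -3*(-1 + T) = 3 - 3*T)
u(w, l) = (-9 + 6/l)/(2*w) (u(w, l) = (6/l + (3 - 3*4))/(w + w) = (6/l + (3 - 12))/((2*w)) = (6/l - 9)*(1/(2*w)) = (-9 + 6/l)*(1/(2*w)) = (-9 + 6/l)/(2*w))
(u(-4, -3) - 116)*(-66) = ((3/2)*(2 - 3*(-3))/(-3*(-4)) - 116)*(-66) = ((3/2)*(-1/3)*(-1/4)*(2 + 9) - 116)*(-66) = ((3/2)*(-1/3)*(-1/4)*11 - 116)*(-66) = (11/8 - 116)*(-66) = -917/8*(-66) = 30261/4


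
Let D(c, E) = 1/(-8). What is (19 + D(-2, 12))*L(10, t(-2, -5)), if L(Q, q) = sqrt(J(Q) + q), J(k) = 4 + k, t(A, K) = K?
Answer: 453/8 ≈ 56.625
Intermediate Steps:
D(c, E) = -1/8
L(Q, q) = sqrt(4 + Q + q) (L(Q, q) = sqrt((4 + Q) + q) = sqrt(4 + Q + q))
(19 + D(-2, 12))*L(10, t(-2, -5)) = (19 - 1/8)*sqrt(4 + 10 - 5) = 151*sqrt(9)/8 = (151/8)*3 = 453/8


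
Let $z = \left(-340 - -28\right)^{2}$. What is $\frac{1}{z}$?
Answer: $\frac{1}{97344} \approx 1.0273 \cdot 10^{-5}$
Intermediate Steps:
$z = 97344$ ($z = \left(-340 + 28\right)^{2} = \left(-312\right)^{2} = 97344$)
$\frac{1}{z} = \frac{1}{97344}$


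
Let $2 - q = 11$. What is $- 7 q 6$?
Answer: $378$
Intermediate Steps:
$q = -9$ ($q = 2 - 11 = -9$)
$- 7 q 6 = \left(-7\right) \left(-9\right) 6 = 63 \cdot 6 = 378$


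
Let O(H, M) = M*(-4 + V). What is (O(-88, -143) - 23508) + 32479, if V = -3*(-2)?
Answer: 8685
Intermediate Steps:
V = 6
O(H, M) = 2*M (O(H, M) = M*(-4 + 6) = M*2 = 2*M)
(O(-88, -143) - 23508) + 32479 = (2*(-143) - 23508) + 32479 = (-286 - 23508) + 32479 = -23794 + 32479 = 8685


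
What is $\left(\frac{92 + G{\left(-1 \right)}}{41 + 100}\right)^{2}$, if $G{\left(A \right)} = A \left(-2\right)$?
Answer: $\frac{4}{9} \approx 0.44444$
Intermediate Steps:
$G{\left(A \right)} = - 2 A$
$\left(\frac{92 + G{\left(-1 \right)}}{41 + 100}\right)^{2} = \left(\frac{92 - -2}{41 + 100}\right)^{2} = \left(\frac{92 + 2}{141}\right)^{2} = \left(94 \cdot \frac{1}{141}\right)^{2} = \left(\frac{2}{3}\right)^{2} = \frac{4}{9}$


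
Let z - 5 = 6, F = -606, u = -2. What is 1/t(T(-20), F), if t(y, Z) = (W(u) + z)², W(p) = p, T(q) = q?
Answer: 1/81 ≈ 0.012346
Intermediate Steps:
z = 11 (z = 5 + 6 = 11)
t(y, Z) = 81 (t(y, Z) = (-2 + 11)² = 9² = 81)
1/t(T(-20), F) = 1/81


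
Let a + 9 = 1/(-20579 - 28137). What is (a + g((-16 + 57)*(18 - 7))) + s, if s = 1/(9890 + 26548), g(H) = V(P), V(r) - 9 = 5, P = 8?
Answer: 4437790159/887556804 ≈ 5.0000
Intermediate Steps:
V(r) = 14 (V(r) = 9 + 5 = 14)
g(H) = 14
a = -438445/48716 (a = -9 + 1/(-20579 - 28137) = -9 + 1/(-48716) = -9 - 1/48716 = -438445/48716 ≈ -9.0000)
s = 1/36438 ≈ 2.7444e-5
(a + g((-16 + 57)*(18 - 7))) + s = (-438445/48716 + 14) + 1/36438 = 243579/48716 + 1/36438 = 4437790159/887556804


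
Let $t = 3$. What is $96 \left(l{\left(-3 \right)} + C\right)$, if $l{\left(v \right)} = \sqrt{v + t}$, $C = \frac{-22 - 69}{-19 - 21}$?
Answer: $\frac{1092}{5} \approx 218.4$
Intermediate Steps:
$C = \frac{91}{40}$ ($C = - \frac{91}{-40} = \left(-91\right) \left(- \frac{1}{40}\right) = \frac{91}{40} \approx 2.275$)
$l{\left(v \right)} = \sqrt{3 + v}$ ($l{\left(v \right)} = \sqrt{v + 3} = \sqrt{3 + v}$)
$96 \left(l{\left(-3 \right)} + C\right) = 96 \left(\sqrt{3 - 3} + \frac{91}{40}\right) = 96 \left(\sqrt{0} + \frac{91}{40}\right) = 96 \left(0 + \frac{91}{40}\right) = 96 \cdot \frac{91}{40} = \frac{1092}{5}$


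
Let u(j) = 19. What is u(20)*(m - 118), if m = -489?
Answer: -11533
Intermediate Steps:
u(20)*(m - 118) = 19*(-489 - 118) = 19*(-607) = -11533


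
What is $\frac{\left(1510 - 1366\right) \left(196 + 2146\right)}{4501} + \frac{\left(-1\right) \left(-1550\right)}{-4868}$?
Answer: $\frac{817373357}{10955434} \approx 74.609$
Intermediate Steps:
$\frac{\left(1510 - 1366\right) \left(196 + 2146\right)}{4501} + \frac{\left(-1\right) \left(-1550\right)}{-4868} = 144 \cdot 2342 \cdot \frac{1}{4501} + 1550 \left(- \frac{1}{4868}\right) = 337248 \cdot \frac{1}{4501} - \frac{775}{2434} = \frac{337248}{4501} - \frac{775}{2434} = \frac{817373357}{10955434}$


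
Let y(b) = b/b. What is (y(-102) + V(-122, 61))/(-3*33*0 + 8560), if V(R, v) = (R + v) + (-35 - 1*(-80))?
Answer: -3/1712 ≈ -0.0017523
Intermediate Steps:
y(b) = 1
V(R, v) = 45 + R + v (V(R, v) = (R + v) + (-35 + 80) = (R + v) + 45 = 45 + R + v)
(y(-102) + V(-122, 61))/(-3*33*0 + 8560) = (1 + (45 - 122 + 61))/(-3*33*0 + 8560) = (1 - 16)/(-99*0 + 8560) = -15/(0 + 8560) = -15/8560 = -15*1/8560 = -3/1712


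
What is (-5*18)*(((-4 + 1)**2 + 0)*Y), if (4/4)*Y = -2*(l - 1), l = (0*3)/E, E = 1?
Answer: -1620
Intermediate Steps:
l = 0 (l = (0*3)/1 = 0*1 = 0)
Y = 2 (Y = -2*(0 - 1) = -2*(-1) = 2)
(-5*18)*(((-4 + 1)**2 + 0)*Y) = (-5*18)*(((-4 + 1)**2 + 0)*2) = -90*((-3)**2 + 0)*2 = -90*(9 + 0)*2 = -810*2 = -90*18 = -1620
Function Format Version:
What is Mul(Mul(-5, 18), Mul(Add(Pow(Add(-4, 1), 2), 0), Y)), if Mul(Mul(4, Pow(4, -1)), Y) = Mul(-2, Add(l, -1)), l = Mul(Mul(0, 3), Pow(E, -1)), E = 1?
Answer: -1620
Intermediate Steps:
l = 0 (l = Mul(Mul(0, 3), Pow(1, -1)) = Mul(0, 1) = 0)
Y = 2 (Y = Mul(-2, Add(0, -1)) = Mul(-2, -1) = 2)
Mul(Mul(-5, 18), Mul(Add(Pow(Add(-4, 1), 2), 0), Y)) = Mul(Mul(-5, 18), Mul(Add(Pow(Add(-4, 1), 2), 0), 2)) = Mul(-90, Mul(Add(Pow(-3, 2), 0), 2)) = Mul(-90, Mul(Add(9, 0), 2)) = Mul(-90, Mul(9, 2)) = Mul(-90, 18) = -1620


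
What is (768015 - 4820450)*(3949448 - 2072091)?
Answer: -7607867214295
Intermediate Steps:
(768015 - 4820450)*(3949448 - 2072091) = -4052435*1877357 = -7607867214295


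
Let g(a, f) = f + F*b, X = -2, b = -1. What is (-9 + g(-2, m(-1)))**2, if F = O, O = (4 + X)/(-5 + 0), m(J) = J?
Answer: 2304/25 ≈ 92.160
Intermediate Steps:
O = -2/5 (O = (4 - 2)/(-5 + 0) = 2/(-5) = 2*(-1/5) = -2/5 ≈ -0.40000)
F = -2/5 ≈ -0.40000
g(a, f) = 2/5 + f (g(a, f) = f - 2/5*(-1) = f + 2/5 = 2/5 + f)
(-9 + g(-2, m(-1)))**2 = (-9 + (2/5 - 1))**2 = (-9 - 3/5)**2 = (-48/5)**2 = 2304/25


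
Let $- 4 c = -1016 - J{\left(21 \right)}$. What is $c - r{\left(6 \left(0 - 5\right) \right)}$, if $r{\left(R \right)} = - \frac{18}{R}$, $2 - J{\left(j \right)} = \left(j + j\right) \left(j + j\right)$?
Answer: $- \frac{1871}{10} \approx -187.1$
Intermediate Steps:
$J{\left(j \right)} = 2 - 4 j^{2}$ ($J{\left(j \right)} = 2 - \left(j + j\right) \left(j + j\right) = 2 - 2 j 2 j = 2 - 4 j^{2}$)
$c = - \frac{373}{2}$ ($c = - \frac{-1016 - \left(2 - 4 \cdot 21^{2}\right)}{4} = - \frac{-1016 - \left(2 - 1764\right)}{4} = - \frac{-1016 - -1762}{4} = - \frac{-1016 + 1762}{4} = \left(- \frac{1}{4}\right) 746 = - \frac{373}{2} \approx -186.5$)
$c - r{\left(6 \left(0 - 5\right) \right)} = - \frac{373}{2} - - \frac{18}{6 \left(0 - 5\right)} = - \frac{373}{2} - - \frac{18}{6 \left(-5\right)} = - \frac{373}{2} - - \frac{18}{-30} = - \frac{373}{2} - \left(-18\right) \left(- \frac{1}{30}\right) = - \frac{373}{2} - \frac{3}{5} = - \frac{1871}{10}$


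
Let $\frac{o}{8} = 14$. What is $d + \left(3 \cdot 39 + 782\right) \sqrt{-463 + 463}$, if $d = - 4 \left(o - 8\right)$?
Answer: $-416$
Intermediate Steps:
$o = 112$ ($o = 8 \cdot 14 = 112$)
$d = -416$ ($d = - 4 \left(112 - 8\right) = \left(-4\right) 104 = -416$)
$d + \left(3 \cdot 39 + 782\right) \sqrt{-463 + 463} = -416 + \left(3 \cdot 39 + 782\right) \sqrt{-463 + 463} = -416 + \left(117 + 782\right) \sqrt{0} = -416 + 899 \cdot 0 = -416 + 0 = -416$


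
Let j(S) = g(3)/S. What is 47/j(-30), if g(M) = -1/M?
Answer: 4230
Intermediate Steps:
j(S) = -1/(3*S) (j(S) = (-1/3)/S = (-1*⅓)/S = -1/(3*S))
47/j(-30) = 47/((-⅓/(-30))) = 47/((-⅓*(-1/30))) = 47/(1/90) = 47*90 = 4230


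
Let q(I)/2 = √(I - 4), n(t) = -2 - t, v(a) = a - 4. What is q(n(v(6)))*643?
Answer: 2572*I*√2 ≈ 3637.4*I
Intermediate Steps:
v(a) = -4 + a
q(I) = 2*√(-4 + I) (q(I) = 2*√(I - 4) = 2*√(-4 + I))
q(n(v(6)))*643 = (2*√(-4 + (-2 - (-4 + 6))))*643 = (2*√(-4 + (-2 - 1*2)))*643 = (2*√(-4 + (-2 - 2)))*643 = (2*√(-4 - 4))*643 = (2*√(-8))*643 = (2*(2*I*√2))*643 = (4*I*√2)*643 = 2572*I*√2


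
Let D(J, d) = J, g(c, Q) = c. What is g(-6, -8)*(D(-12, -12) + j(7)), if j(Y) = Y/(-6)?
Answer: 79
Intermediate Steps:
j(Y) = -Y/6 (j(Y) = Y*(-⅙) = -Y/6)
g(-6, -8)*(D(-12, -12) + j(7)) = -6*(-12 - ⅙*7) = -6*(-12 - 7/6) = -6*(-79/6) = 79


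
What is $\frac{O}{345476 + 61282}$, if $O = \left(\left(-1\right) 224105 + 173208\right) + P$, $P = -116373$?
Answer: $- \frac{83635}{203379} \approx -0.41123$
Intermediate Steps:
$O = -167270$ ($O = \left(\left(-1\right) 224105 + 173208\right) - 116373 = \left(-224105 + 173208\right) - 116373 = -50897 - 116373 = -167270$)
$\frac{O}{345476 + 61282} = - \frac{167270}{345476 + 61282} = - \frac{167270}{406758} = \left(-167270\right) \frac{1}{406758} = - \frac{83635}{203379}$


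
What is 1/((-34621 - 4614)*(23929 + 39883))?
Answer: -1/2503663820 ≈ -3.9941e-10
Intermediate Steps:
1/((-34621 - 4614)*(23929 + 39883)) = 1/(-39235*63812) = 1/(-2503663820) = -1/2503663820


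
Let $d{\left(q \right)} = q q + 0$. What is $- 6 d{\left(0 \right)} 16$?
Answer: $0$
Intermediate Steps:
$d{\left(q \right)} = q^{2}$ ($d{\left(q \right)} = q^{2} + 0 = q^{2}$)
$- 6 d{\left(0 \right)} 16 = - 6 \cdot 0^{2} \cdot 16 = \left(-6\right) 0 \cdot 16 = 0 \cdot 16 = 0$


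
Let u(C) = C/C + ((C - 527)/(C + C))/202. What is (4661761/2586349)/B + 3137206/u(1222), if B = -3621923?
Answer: 14508481124666041665300993/4631160897292593641 ≈ 3.1328e+6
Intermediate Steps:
u(C) = 1 + (-527 + C)/(404*C) (u(C) = 1 + ((-527 + C)/((2*C)))*(1/202) = 1 + ((-527 + C)*(1/(2*C)))*(1/202) = 1 + ((-527 + C)/(2*C))*(1/202) = 1 + (-527 + C)/(404*C))
(4661761/2586349)/B + 3137206/u(1222) = (4661761/2586349)/(-3621923) + 3137206/(((1/404)*(-527 + 405*1222)/1222)) = (4661761*(1/2586349))*(-1/3621923) + 3137206/(((1/404)*(1/1222)*(-527 + 494910))) = (4661761/2586349)*(-1/3621923) + 3137206/(((1/404)*(1/1222)*494383)) = -4661761/9367556929127 + 3137206/(494383/493688) = -4661761/9367556929127 + 3137206*(493688/494383) = -4661761/9367556929127 + 1548800955728/494383 = 14508481124666041665300993/4631160897292593641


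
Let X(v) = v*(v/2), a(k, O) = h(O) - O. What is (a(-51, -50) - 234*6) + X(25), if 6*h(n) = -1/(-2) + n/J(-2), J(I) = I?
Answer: -4149/4 ≈ -1037.3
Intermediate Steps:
h(n) = 1/12 - n/12 (h(n) = (-1/(-2) + n/(-2))/6 = (-1*(-½) + n*(-½))/6 = (½ - n/2)/6 = 1/12 - n/12)
a(k, O) = 1/12 - 13*O/12 (a(k, O) = (1/12 - O/12) - O = 1/12 - 13*O/12)
X(v) = v²/2 (X(v) = v*(v*(½)) = v*(v/2) = v²/2)
(a(-51, -50) - 234*6) + X(25) = ((1/12 - 13/12*(-50)) - 234*6) + (½)*25² = ((1/12 + 325/6) - 1404) + (½)*625 = (217/4 - 1404) + 625/2 = -5399/4 + 625/2 = -4149/4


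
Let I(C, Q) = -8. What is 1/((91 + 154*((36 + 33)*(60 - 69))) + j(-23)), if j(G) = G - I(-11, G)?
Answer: -1/95558 ≈ -1.0465e-5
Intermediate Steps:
j(G) = 8 + G (j(G) = G - 1*(-8) = G + 8 = 8 + G)
1/((91 + 154*((36 + 33)*(60 - 69))) + j(-23)) = 1/((91 + 154*((36 + 33)*(60 - 69))) + (8 - 23)) = 1/((91 + 154*(69*(-9))) - 15) = 1/((91 + 154*(-621)) - 15) = 1/((91 - 95634) - 15) = 1/(-95543 - 15) = 1/(-95558) = -1/95558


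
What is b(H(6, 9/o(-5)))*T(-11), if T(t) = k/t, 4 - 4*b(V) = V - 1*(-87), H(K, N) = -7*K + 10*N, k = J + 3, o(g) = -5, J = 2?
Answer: 115/44 ≈ 2.6136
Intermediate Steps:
k = 5 (k = 2 + 3 = 5)
b(V) = -83/4 - V/4 (b(V) = 1 - (V - 1*(-87))/4 = 1 - (V + 87)/4 = 1 - (87 + V)/4 = 1 + (-87/4 - V/4) = -83/4 - V/4)
T(t) = 5/t
b(H(6, 9/o(-5)))*T(-11) = (-83/4 - (-7*6 + 10*(9/(-5)))/4)*(5/(-11)) = (-83/4 - (-42 + 10*(9*(-1/5)))/4)*(5*(-1/11)) = (-83/4 - (-42 + 10*(-9/5))/4)*(-5/11) = (-83/4 - (-42 - 18)/4)*(-5/11) = (-83/4 - 1/4*(-60))*(-5/11) = (-83/4 + 15)*(-5/11) = -23/4*(-5/11) = 115/44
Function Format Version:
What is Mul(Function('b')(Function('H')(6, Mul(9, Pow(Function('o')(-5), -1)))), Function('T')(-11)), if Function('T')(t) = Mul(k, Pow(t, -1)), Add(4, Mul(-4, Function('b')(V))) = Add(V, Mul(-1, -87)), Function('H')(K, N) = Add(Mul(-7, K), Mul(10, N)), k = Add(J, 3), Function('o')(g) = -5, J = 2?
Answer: Rational(115, 44) ≈ 2.6136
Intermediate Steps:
k = 5 (k = Add(2, 3) = 5)
Function('b')(V) = Add(Rational(-83, 4), Mul(Rational(-1, 4), V)) (Function('b')(V) = Add(1, Mul(Rational(-1, 4), Add(V, Mul(-1, -87)))) = Add(1, Mul(Rational(-1, 4), Add(V, 87))) = Add(1, Mul(Rational(-1, 4), Add(87, V))) = Add(1, Add(Rational(-87, 4), Mul(Rational(-1, 4), V))) = Add(Rational(-83, 4), Mul(Rational(-1, 4), V)))
Function('T')(t) = Mul(5, Pow(t, -1))
Mul(Function('b')(Function('H')(6, Mul(9, Pow(Function('o')(-5), -1)))), Function('T')(-11)) = Mul(Add(Rational(-83, 4), Mul(Rational(-1, 4), Add(Mul(-7, 6), Mul(10, Mul(9, Pow(-5, -1)))))), Mul(5, Pow(-11, -1))) = Mul(Add(Rational(-83, 4), Mul(Rational(-1, 4), Add(-42, Mul(10, Mul(9, Rational(-1, 5)))))), Mul(5, Rational(-1, 11))) = Mul(Add(Rational(-83, 4), Mul(Rational(-1, 4), Add(-42, Mul(10, Rational(-9, 5))))), Rational(-5, 11)) = Mul(Add(Rational(-83, 4), Mul(Rational(-1, 4), Add(-42, -18))), Rational(-5, 11)) = Mul(Add(Rational(-83, 4), Mul(Rational(-1, 4), -60)), Rational(-5, 11)) = Mul(Add(Rational(-83, 4), 15), Rational(-5, 11)) = Mul(Rational(-23, 4), Rational(-5, 11)) = Rational(115, 44)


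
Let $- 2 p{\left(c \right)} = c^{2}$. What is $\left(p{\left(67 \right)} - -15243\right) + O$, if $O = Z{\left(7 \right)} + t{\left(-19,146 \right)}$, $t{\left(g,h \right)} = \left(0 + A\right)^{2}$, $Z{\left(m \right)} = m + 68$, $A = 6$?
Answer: $\frac{26219}{2} \approx 13110.0$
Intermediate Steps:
$Z{\left(m \right)} = 68 + m$
$p{\left(c \right)} = - \frac{c^{2}}{2}$
$t{\left(g,h \right)} = 36$ ($t{\left(g,h \right)} = \left(0 + 6\right)^{2} = 6^{2} = 36$)
$O = 111$ ($O = \left(68 + 7\right) + 36 = 75 + 36 = 111$)
$\left(p{\left(67 \right)} - -15243\right) + O = \left(- \frac{67^{2}}{2} - -15243\right) + 111 = \left(\left(- \frac{1}{2}\right) 4489 + 15243\right) + 111 = \left(- \frac{4489}{2} + 15243\right) + 111 = \frac{25997}{2} + 111 = \frac{26219}{2}$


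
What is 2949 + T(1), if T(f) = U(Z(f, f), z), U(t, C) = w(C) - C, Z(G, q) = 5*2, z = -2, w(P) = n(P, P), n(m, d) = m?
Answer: 2949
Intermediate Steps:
w(P) = P
Z(G, q) = 10
U(t, C) = 0 (U(t, C) = C - C = 0)
T(f) = 0
2949 + T(1) = 2949 + 0 = 2949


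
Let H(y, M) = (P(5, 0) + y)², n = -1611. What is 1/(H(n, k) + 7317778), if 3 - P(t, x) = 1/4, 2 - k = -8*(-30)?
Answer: 16/158467937 ≈ 1.0097e-7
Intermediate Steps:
k = -238 (k = 2 - (-8)*(-30) = 2 - 1*240 = 2 - 240 = -238)
P(t, x) = 11/4 (P(t, x) = 3 - 1/4 = 3 - 1*¼ = 3 - ¼ = 11/4)
H(y, M) = (11/4 + y)²
1/(H(n, k) + 7317778) = 1/((11 + 4*(-1611))²/16 + 7317778) = 1/((11 - 6444)²/16 + 7317778) = 1/((1/16)*(-6433)² + 7317778) = 1/((1/16)*41383489 + 7317778) = 1/(41383489/16 + 7317778) = 1/(158467937/16) = 16/158467937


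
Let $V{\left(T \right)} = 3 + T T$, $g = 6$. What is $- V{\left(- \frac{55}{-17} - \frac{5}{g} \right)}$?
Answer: $- \frac{91237}{10404} \approx -8.7694$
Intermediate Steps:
$V{\left(T \right)} = 3 + T^{2}$
$- V{\left(- \frac{55}{-17} - \frac{5}{g} \right)} = - (3 + \left(- \frac{55}{-17} - \frac{5}{6}\right)^{2}) = - (3 + \left(\left(-55\right) \left(- \frac{1}{17}\right) - \frac{5}{6}\right)^{2}) = - (3 + \left(\frac{55}{17} - \frac{5}{6}\right)^{2}) = - (3 + \left(\frac{245}{102}\right)^{2}) = - (3 + \frac{60025}{10404}) = \left(-1\right) \frac{91237}{10404} = - \frac{91237}{10404}$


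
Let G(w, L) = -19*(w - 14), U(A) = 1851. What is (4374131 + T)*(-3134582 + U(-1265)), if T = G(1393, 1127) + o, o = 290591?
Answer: -14531238530851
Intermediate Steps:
G(w, L) = 266 - 19*w (G(w, L) = -19*(-14 + w) = 266 - 19*w)
T = 264390 (T = (266 - 19*1393) + 290591 = (266 - 26467) + 290591 = -26201 + 290591 = 264390)
(4374131 + T)*(-3134582 + U(-1265)) = (4374131 + 264390)*(-3134582 + 1851) = 4638521*(-3132731) = -14531238530851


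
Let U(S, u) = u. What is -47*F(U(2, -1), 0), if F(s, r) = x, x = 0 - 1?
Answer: 47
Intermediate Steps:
x = -1
F(s, r) = -1
-47*F(U(2, -1), 0) = -47*(-1) = 47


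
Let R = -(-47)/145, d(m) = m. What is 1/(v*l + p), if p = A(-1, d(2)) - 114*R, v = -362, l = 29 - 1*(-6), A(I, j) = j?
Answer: -145/1842218 ≈ -7.8709e-5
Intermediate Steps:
l = 35 (l = 29 + 6 = 35)
R = 47/145 (R = -(-47)/145 = -1*(-47/145) = 47/145 ≈ 0.32414)
p = -5068/145 (p = 2 - 114*47/145 = 2 - 5358/145 = -5068/145 ≈ -34.952)
1/(v*l + p) = 1/(-362*35 - 5068/145) = 1/(-12670 - 5068/145) = 1/(-1842218/145) = -145/1842218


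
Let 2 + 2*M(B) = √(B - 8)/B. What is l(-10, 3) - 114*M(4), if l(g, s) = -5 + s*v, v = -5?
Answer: 94 - 57*I/2 ≈ 94.0 - 28.5*I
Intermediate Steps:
M(B) = -1 + √(-8 + B)/(2*B) (M(B) = -1 + (√(B - 8)/B)/2 = -1 + (√(-8 + B)/B)/2 = -1 + √(-8 + B)/(2*B))
l(g, s) = -5 - 5*s (l(g, s) = -5 + s*(-5) = -5 - 5*s)
l(-10, 3) - 114*M(4) = (-5 - 5*3) - 114*(√(-8 + 4)/2 - 1*4)/4 = (-5 - 15) - 57*(√(-4)/2 - 4)/2 = -20 - 57*((2*I)/2 - 4)/2 = -20 - 57*(I - 4)/2 = -20 - 57*(-4 + I)/2 = -20 - 114*(-1 + I/4) = -20 + (114 - 57*I/2) = 94 - 57*I/2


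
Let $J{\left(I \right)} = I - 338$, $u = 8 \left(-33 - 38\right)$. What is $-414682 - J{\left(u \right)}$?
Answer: $-413776$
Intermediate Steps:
$u = -568$ ($u = 8 \left(-33 - 38\right) = 8 \left(-71\right) = -568$)
$J{\left(I \right)} = -338 + I$
$-414682 - J{\left(u \right)} = -414682 - \left(-338 - 568\right) = -414682 - -906 = -414682 + 906 = -413776$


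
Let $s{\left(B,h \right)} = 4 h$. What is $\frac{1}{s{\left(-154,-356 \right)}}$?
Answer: $- \frac{1}{1424} \approx -0.00070225$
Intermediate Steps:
$\frac{1}{s{\left(-154,-356 \right)}} = \frac{1}{4 \left(-356\right)} = \frac{1}{-1424} = - \frac{1}{1424}$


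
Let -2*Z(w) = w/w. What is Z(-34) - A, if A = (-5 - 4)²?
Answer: -163/2 ≈ -81.500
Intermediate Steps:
Z(w) = -½ (Z(w) = -w/(2*w) = -½*1 = -½)
A = 81 (A = (-9)² = 81)
Z(-34) - A = -½ - 1*81 = -½ - 81 = -163/2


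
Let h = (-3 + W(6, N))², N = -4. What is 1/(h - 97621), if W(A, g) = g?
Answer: -1/97572 ≈ -1.0249e-5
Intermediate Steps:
h = 49 (h = (-3 - 4)² = (-7)² = 49)
1/(h - 97621) = 1/(49 - 97621) = 1/(-97572) = -1/97572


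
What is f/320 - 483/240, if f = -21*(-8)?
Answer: -119/80 ≈ -1.4875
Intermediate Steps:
f = 168
f/320 - 483/240 = 168/320 - 483/240 = 168*(1/320) - 483*1/240 = 21/40 - 161/80 = -119/80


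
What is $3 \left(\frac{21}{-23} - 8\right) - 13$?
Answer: $- \frac{914}{23} \approx -39.739$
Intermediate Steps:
$3 \left(\frac{21}{-23} - 8\right) - 13 = 3 \left(21 \left(- \frac{1}{23}\right) - 8\right) - 13 = 3 \left(- \frac{21}{23} - 8\right) - 13 = 3 \left(- \frac{205}{23}\right) - 13 = - \frac{615}{23} - 13 = - \frac{914}{23}$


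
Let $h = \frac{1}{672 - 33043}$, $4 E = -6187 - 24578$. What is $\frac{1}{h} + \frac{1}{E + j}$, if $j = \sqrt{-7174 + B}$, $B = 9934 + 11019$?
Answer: $- \frac{10210512233797}{315421587} - \frac{16 \sqrt{1531}}{315421587} \approx -32371.0$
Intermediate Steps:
$B = 20953$
$E = - \frac{30765}{4}$ ($E = \frac{-6187 - 24578}{4} = \frac{1}{4} \left(-30765\right) = - \frac{30765}{4} \approx -7691.3$)
$j = 3 \sqrt{1531}$ ($j = \sqrt{-7174 + 20953} = \sqrt{13779} = 3 \sqrt{1531} \approx 117.38$)
$h = - \frac{1}{32371}$ ($h = \frac{1}{-32371} = - \frac{1}{32371} \approx -3.0892 \cdot 10^{-5}$)
$\frac{1}{h} + \frac{1}{E + j} = \frac{1}{- \frac{1}{32371}} + \frac{1}{- \frac{30765}{4} + 3 \sqrt{1531}} = -32371 + \frac{1}{- \frac{30765}{4} + 3 \sqrt{1531}}$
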